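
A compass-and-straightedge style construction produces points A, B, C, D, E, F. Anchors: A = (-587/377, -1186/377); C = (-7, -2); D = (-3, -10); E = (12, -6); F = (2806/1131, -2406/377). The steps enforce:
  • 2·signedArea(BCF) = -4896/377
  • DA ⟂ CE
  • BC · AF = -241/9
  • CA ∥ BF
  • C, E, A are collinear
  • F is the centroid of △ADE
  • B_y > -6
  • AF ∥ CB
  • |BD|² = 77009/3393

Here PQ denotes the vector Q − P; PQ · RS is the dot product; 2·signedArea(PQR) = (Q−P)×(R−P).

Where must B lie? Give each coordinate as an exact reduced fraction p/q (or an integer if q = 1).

B = (-3350/1131, -1974/377)

1. B_x = -3350/1131  [CA ∥ BF ∩ AF ∥ CB]
2. B_y = -1974/377  [CA ∥ BF ∩ AF ∥ CB]
   → B = (-3350/1131, -1974/377)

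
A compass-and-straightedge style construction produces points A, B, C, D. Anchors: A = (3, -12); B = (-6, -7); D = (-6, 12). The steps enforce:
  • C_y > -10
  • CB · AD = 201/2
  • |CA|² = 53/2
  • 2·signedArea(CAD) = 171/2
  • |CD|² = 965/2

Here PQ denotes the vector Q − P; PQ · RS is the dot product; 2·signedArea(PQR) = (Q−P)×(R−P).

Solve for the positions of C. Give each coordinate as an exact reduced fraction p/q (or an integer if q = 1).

C = (-3/2, -19/2)

1. C_x = -3/2  [CB · AD = 201/2 ∩ 2·signedArea(CAD) = 171/2]
2. C_y = -19/2  [CB · AD = 201/2 ∩ 2·signedArea(CAD) = 171/2]
   → C = (-3/2, -19/2)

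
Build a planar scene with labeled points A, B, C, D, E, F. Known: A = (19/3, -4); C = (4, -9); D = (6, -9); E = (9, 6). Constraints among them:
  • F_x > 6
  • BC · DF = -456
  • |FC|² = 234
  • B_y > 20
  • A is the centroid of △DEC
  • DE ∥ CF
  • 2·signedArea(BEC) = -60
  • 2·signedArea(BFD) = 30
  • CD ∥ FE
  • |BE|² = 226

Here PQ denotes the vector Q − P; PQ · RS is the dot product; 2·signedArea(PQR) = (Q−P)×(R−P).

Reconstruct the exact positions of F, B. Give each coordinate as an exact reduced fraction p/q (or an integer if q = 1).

B = (10, 21)
F = (7, 6)

1. F_x = 7  [CD ∥ FE ∩ DE ∥ CF]
2. F_y = 6  [CD ∥ FE ∩ DE ∥ CF]
   → F = (7, 6)
3. B_x = 10  [2·signedArea(BFD) = 30 ∩ 2·signedArea(BEC) = -60]
4. B_y = 21  [2·signedArea(BFD) = 30 ∩ 2·signedArea(BEC) = -60]
   → B = (10, 21)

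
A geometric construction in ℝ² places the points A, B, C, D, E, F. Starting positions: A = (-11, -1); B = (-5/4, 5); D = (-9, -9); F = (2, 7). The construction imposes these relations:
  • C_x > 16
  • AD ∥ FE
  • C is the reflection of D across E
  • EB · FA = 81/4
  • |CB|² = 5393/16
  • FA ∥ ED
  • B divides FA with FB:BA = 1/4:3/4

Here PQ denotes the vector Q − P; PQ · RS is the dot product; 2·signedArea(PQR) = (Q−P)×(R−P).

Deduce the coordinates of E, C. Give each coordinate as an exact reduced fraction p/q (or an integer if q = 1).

C = (17, 7)
E = (4, -1)

1. E_x = 4  [FA ∥ ED ∩ AD ∥ FE]
2. E_y = -1  [FA ∥ ED ∩ AD ∥ FE]
   → E = (4, -1)
3. C_x = 17  [C is the reflection of D across E]
4. C_y = 7  [C is the reflection of D across E]
   → C = (17, 7)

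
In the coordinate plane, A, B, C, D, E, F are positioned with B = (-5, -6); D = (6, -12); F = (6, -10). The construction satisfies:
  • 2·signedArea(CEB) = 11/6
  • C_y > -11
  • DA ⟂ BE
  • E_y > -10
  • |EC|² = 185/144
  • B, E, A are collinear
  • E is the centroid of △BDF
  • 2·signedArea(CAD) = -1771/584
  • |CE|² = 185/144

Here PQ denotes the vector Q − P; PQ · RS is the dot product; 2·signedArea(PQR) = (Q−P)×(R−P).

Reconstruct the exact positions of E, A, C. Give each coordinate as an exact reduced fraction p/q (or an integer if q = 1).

1. E_x = 7/3  [E is the centroid of △BDF]
2. E_y = -28/3  [E is the centroid of △BDF]
   → E = (7/3, -28/3)
3. A_x = 931/146  [B, E, A are collinear ∩ DA ⟂ BE]
4. A_y = -1631/146  [B, E, A are collinear ∩ DA ⟂ BE]
   → A = (931/146, -1631/146)
5. C_x = 13/4  [2·signedArea(CAD) = -1771/584 ∩ 2·signedArea(CEB) = 11/6]
6. C_y = -10  [2·signedArea(CAD) = -1771/584 ∩ 2·signedArea(CEB) = 11/6]
   → C = (13/4, -10)

A = (931/146, -1631/146)
C = (13/4, -10)
E = (7/3, -28/3)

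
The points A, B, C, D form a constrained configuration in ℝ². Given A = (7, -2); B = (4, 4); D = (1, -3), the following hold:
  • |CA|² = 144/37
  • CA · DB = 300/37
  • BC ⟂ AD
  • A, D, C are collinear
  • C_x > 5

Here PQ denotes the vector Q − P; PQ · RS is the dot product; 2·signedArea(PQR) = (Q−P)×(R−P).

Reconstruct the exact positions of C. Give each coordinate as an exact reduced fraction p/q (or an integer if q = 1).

1. C_x = 187/37  [A, D, C are collinear ∩ BC ⟂ AD]
2. C_y = -86/37  [A, D, C are collinear ∩ BC ⟂ AD]
   → C = (187/37, -86/37)

C = (187/37, -86/37)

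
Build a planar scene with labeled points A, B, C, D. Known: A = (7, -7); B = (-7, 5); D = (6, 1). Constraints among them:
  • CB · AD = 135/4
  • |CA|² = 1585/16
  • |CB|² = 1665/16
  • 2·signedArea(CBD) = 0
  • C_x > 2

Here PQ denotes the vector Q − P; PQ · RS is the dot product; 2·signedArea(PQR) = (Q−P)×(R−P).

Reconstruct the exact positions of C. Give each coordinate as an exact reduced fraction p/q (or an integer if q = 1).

C = (11/4, 2)

1. C_x = 11/4  [2·signedArea(CBD) = 0 ∩ CB · AD = 135/4]
2. C_y = 2  [2·signedArea(CBD) = 0 ∩ CB · AD = 135/4]
   → C = (11/4, 2)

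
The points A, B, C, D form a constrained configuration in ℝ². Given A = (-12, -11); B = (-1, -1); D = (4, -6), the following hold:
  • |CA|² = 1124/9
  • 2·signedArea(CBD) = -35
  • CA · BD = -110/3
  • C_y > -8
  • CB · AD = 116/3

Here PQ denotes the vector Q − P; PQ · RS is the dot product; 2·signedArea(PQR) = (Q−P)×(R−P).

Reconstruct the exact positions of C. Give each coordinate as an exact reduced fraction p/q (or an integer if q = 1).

1. C_x = -4/3  [2·signedArea(CBD) = -35 ∩ CB · AD = 116/3]
2. C_y = -23/3  [2·signedArea(CBD) = -35 ∩ CB · AD = 116/3]
   → C = (-4/3, -23/3)

C = (-4/3, -23/3)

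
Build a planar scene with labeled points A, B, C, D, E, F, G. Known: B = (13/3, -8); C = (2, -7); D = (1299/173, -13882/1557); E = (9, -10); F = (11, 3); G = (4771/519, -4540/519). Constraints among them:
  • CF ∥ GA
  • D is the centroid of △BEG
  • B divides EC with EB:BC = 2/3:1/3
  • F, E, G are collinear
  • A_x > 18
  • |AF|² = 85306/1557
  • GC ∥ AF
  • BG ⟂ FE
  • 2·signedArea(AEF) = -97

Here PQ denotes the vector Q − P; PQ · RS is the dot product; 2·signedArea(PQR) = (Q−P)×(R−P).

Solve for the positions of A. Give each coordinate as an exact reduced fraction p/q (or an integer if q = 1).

1. A_x = 9442/519  [GC ∥ AF ∩ CF ∥ GA]
2. A_y = 650/519  [GC ∥ AF ∩ CF ∥ GA]
   → A = (9442/519, 650/519)

A = (9442/519, 650/519)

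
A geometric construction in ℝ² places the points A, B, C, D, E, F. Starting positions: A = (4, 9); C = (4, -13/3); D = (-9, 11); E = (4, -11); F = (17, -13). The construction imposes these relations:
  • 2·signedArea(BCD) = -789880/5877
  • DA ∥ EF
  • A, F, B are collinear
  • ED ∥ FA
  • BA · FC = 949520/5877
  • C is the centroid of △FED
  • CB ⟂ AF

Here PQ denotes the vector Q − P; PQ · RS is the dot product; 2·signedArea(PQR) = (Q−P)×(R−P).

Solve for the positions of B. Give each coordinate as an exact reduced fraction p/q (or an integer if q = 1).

B = (19276/1959, -1729/1959)

1. B_x = 19276/1959  [A, F, B are collinear ∩ CB ⟂ AF]
2. B_y = -1729/1959  [A, F, B are collinear ∩ CB ⟂ AF]
   → B = (19276/1959, -1729/1959)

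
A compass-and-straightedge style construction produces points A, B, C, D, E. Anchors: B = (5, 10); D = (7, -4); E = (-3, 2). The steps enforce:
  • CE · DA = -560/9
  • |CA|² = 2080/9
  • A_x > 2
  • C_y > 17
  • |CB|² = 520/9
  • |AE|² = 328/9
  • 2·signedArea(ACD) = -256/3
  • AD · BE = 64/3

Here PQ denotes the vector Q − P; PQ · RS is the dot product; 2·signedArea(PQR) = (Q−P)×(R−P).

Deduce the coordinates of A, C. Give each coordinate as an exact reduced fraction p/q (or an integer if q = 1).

A = (3, 8/3)
C = (7, 52/3)

1. A_x = 3  [line 8·x + 8·y + -136/3 = 0 ∩ |AE|² = 328/9]
2. A_y = 8/3  [line 8·x + 8·y + -136/3 = 0 ∩ |AE|² = 328/9]
   → A = (3, 8/3)
3. C_x = 7  [CE · DA = -560/9 ∩ 2·signedArea(ACD) = -256/3]
4. C_y = 52/3  [CE · DA = -560/9 ∩ 2·signedArea(ACD) = -256/3]
   → C = (7, 52/3)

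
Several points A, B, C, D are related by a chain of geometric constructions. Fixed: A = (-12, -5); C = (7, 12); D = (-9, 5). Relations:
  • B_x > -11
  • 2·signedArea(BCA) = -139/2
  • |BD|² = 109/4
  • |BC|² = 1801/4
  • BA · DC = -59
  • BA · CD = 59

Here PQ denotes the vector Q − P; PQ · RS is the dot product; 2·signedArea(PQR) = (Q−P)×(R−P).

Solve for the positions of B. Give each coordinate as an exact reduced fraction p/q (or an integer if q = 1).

1. B_x = -21/2  [BA · CD = 59 ∩ 2·signedArea(BCA) = -139/2]
2. B_y = 0  [BA · CD = 59 ∩ 2·signedArea(BCA) = -139/2]
   → B = (-21/2, 0)

B = (-21/2, 0)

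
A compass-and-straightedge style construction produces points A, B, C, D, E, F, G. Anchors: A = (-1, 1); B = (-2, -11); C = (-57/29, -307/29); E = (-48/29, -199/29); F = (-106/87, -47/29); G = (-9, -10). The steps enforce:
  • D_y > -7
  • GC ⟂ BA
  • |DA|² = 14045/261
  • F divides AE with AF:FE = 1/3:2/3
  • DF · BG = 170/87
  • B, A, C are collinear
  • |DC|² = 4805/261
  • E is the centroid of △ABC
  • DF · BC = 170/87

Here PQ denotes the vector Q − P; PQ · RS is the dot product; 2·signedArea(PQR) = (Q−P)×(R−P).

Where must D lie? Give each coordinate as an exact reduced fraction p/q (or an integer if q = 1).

D = (-140/87, -183/29)

1. D_x = -140/87  [DF · BG = 170/87 ∩ DF · BC = 170/87]
2. D_y = -183/29  [DF · BG = 170/87 ∩ DF · BC = 170/87]
   → D = (-140/87, -183/29)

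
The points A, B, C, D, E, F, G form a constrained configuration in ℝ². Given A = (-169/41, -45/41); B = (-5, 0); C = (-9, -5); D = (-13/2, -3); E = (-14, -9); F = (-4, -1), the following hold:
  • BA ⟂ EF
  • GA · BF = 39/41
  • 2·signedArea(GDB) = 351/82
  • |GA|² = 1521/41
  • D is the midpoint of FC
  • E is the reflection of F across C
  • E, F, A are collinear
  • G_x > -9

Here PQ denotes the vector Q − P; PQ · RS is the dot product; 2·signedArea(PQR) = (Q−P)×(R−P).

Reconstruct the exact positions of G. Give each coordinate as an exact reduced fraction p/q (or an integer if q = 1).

1. G_x = -364/41  [GA · BF = 39/41 ∩ 2·signedArea(GDB) = 351/82]
2. G_y = -201/41  [GA · BF = 39/41 ∩ 2·signedArea(GDB) = 351/82]
   → G = (-364/41, -201/41)

G = (-364/41, -201/41)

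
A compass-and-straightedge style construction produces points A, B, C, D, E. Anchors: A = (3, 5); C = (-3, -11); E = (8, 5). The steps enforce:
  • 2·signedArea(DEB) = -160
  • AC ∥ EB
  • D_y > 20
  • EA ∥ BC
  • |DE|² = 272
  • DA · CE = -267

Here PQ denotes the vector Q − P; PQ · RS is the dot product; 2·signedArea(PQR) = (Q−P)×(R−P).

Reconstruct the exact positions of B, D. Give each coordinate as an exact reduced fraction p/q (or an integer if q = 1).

1. B_x = 2  [EA ∥ BC ∩ AC ∥ EB]
2. B_y = -11  [EA ∥ BC ∩ AC ∥ EB]
   → B = (2, -11)
3. D_x = 4  [2·signedArea(DEB) = -160 ∩ DA · CE = -267]
4. D_y = 21  [2·signedArea(DEB) = -160 ∩ DA · CE = -267]
   → D = (4, 21)

B = (2, -11)
D = (4, 21)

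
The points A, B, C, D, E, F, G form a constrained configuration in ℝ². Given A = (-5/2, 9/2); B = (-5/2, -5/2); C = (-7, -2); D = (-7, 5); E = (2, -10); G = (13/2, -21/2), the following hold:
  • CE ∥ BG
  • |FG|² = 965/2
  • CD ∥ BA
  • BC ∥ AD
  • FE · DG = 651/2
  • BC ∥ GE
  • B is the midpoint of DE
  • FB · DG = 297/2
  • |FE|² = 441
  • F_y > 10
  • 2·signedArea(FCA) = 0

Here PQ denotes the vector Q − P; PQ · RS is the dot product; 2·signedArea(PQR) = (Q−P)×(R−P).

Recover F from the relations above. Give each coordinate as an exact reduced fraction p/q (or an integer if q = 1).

1. F_x = 2  [2·signedArea(FCA) = 0 ∩ FE · DG = 651/2]
2. F_y = 11  [2·signedArea(FCA) = 0 ∩ FE · DG = 651/2]
   → F = (2, 11)

F = (2, 11)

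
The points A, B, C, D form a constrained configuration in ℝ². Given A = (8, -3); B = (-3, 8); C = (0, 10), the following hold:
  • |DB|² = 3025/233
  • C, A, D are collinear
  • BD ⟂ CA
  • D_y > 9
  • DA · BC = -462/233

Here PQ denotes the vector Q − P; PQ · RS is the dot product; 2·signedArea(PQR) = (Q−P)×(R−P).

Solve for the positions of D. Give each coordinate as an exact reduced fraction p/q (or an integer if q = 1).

1. D_x = 16/233  [C, A, D are collinear ∩ BD ⟂ CA]
2. D_y = 2304/233  [C, A, D are collinear ∩ BD ⟂ CA]
   → D = (16/233, 2304/233)

D = (16/233, 2304/233)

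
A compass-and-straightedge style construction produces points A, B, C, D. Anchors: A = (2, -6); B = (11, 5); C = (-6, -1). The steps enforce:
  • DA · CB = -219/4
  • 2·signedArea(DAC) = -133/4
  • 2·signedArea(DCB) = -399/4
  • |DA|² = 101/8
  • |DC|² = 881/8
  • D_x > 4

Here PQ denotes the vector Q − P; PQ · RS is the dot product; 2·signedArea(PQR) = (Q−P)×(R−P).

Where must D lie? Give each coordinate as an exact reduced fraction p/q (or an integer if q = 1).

1. D_x = 17/4  [DA · CB = -219/4 ∩ 2·signedArea(DCB) = -399/4]
2. D_y = -13/4  [DA · CB = -219/4 ∩ 2·signedArea(DCB) = -399/4]
   → D = (17/4, -13/4)

D = (17/4, -13/4)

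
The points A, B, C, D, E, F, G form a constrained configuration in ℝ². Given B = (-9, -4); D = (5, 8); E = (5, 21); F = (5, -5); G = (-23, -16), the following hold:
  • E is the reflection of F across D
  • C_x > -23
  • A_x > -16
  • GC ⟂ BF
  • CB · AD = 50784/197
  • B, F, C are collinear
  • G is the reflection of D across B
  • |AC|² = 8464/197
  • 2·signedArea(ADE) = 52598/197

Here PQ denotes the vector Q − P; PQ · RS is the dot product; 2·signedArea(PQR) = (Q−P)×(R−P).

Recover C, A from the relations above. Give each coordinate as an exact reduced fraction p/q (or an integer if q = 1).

1. C_x = -4349/197  [B, F, C are collinear ∩ GC ⟂ BF]
2. C_y = -604/197  [B, F, C are collinear ∩ GC ⟂ BF]
   → C = (-4349/197, -604/197)
3. A_x = -3061/197  [2·signedArea(ADE) = 52598/197 ∩ CB · AD = 50784/197]
4. A_y = -696/197  [2·signedArea(ADE) = 52598/197 ∩ CB · AD = 50784/197]
   → A = (-3061/197, -696/197)

A = (-3061/197, -696/197)
C = (-4349/197, -604/197)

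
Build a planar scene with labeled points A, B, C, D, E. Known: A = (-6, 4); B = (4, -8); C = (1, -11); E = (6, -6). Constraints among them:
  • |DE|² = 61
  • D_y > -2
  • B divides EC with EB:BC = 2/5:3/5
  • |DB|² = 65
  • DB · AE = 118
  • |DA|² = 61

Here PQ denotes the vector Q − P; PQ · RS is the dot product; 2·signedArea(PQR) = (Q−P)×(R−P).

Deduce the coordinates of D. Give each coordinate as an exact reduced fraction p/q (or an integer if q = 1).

D = (0, -1)

1. D_x = 0  [line -12·x + 10·y + 10 = 0 ∩ |DB|² = 65]
2. D_y = -1  [line -12·x + 10·y + 10 = 0 ∩ |DB|² = 65]
   → D = (0, -1)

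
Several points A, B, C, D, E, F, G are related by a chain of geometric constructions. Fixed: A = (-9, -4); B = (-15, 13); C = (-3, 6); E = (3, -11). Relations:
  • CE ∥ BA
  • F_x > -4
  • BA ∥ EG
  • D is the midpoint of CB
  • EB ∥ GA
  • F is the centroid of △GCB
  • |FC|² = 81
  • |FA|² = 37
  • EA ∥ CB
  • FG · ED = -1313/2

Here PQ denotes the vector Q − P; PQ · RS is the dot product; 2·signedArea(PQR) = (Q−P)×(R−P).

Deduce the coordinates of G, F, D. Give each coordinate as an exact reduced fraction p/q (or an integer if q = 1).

D = (-9, 19/2)
F = (-3, -3)
G = (9, -28)

1. G_x = 9  [EB ∥ GA ∩ BA ∥ EG]
2. G_y = -28  [EB ∥ GA ∩ BA ∥ EG]
   → G = (9, -28)
3. F_x = -3  [F is the centroid of △GCB]
4. F_y = -3  [F is the centroid of △GCB]
   → F = (-3, -3)
5. D_x = -9  [D is the midpoint of CB]
6. D_y = 19/2  [D is the midpoint of CB]
   → D = (-9, 19/2)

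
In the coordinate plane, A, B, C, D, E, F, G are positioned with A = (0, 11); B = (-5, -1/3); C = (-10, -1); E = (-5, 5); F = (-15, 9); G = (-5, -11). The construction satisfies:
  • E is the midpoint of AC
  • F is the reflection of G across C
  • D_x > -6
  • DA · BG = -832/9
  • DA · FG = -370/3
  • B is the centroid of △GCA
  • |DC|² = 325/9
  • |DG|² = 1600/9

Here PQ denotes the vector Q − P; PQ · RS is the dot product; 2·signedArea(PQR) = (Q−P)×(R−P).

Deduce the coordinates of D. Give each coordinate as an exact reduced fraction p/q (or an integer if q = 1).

D = (-5, 7/3)

1. D_x = -5  [DA · BG = -832/9 ∩ DA · FG = -370/3]
2. D_y = 7/3  [DA · BG = -832/9 ∩ DA · FG = -370/3]
   → D = (-5, 7/3)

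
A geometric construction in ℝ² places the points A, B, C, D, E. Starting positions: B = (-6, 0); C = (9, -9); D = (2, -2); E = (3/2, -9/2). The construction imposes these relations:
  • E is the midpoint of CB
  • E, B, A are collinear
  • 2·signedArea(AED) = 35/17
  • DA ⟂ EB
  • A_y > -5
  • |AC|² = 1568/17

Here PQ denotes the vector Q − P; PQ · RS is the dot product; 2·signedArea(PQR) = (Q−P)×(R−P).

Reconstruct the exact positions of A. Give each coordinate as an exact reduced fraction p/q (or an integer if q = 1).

A = (13/17, -69/17)

1. A_x = 13/17  [E, B, A are collinear ∩ DA ⟂ EB]
2. A_y = -69/17  [E, B, A are collinear ∩ DA ⟂ EB]
   → A = (13/17, -69/17)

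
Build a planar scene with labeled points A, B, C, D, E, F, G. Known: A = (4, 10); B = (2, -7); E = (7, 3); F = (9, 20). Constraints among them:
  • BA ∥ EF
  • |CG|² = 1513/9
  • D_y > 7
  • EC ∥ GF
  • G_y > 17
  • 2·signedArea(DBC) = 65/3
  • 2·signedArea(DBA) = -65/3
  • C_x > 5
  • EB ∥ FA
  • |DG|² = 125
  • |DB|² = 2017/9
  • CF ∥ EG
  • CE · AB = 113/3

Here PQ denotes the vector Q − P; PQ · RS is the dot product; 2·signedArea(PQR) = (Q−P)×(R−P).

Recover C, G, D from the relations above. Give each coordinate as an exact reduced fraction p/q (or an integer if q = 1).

C = (6, 16/3)
D = (5, 23/3)
G = (10, 53/3)

1. D_x = 5  [line -17·x + 2·y + 209/3 = 0 ∩ |DB|² = 2017/9]
2. D_y = 23/3  [line -17·x + 2·y + 209/3 = 0 ∩ |DB|² = 2017/9]
   → D = (5, 23/3)
3. C_x = 6  [CE · AB = 113/3 ∩ 2·signedArea(DBC) = 65/3]
4. C_y = 16/3  [CE · AB = 113/3 ∩ 2·signedArea(DBC) = 65/3]
   → C = (6, 16/3)
5. G_x = 10  [EC ∥ GF ∩ CF ∥ EG]
6. G_y = 53/3  [EC ∥ GF ∩ CF ∥ EG]
   → G = (10, 53/3)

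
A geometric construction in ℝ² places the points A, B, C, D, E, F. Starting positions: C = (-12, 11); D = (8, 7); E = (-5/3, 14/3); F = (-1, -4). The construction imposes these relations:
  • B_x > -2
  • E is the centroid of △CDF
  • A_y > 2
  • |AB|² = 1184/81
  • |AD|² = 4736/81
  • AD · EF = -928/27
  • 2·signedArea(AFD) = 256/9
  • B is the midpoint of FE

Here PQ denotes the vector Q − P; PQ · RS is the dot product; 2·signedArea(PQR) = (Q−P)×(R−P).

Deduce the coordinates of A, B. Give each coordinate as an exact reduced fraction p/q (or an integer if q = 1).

1. A_x = 16/9  [AD · EF = -928/27 ∩ 2·signedArea(AFD) = 256/9]
2. A_y = 23/9  [AD · EF = -928/27 ∩ 2·signedArea(AFD) = 256/9]
   → A = (16/9, 23/9)
3. B_x = -4/3  [B is the midpoint of FE]
4. B_y = 1/3  [B is the midpoint of FE]
   → B = (-4/3, 1/3)

A = (16/9, 23/9)
B = (-4/3, 1/3)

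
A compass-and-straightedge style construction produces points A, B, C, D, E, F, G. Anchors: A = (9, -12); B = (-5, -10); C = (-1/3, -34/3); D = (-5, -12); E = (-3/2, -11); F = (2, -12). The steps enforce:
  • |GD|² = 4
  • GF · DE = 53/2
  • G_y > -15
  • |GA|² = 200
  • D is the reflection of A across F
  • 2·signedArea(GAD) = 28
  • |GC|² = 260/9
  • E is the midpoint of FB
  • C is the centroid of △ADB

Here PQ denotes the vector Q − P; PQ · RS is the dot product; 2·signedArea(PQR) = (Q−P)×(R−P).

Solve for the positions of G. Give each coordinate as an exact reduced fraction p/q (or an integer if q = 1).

G = (-5, -14)

1. G_x = -5  [2·signedArea(GAD) = 28 ∩ GF · DE = 53/2]
2. G_y = -14  [2·signedArea(GAD) = 28 ∩ GF · DE = 53/2]
   → G = (-5, -14)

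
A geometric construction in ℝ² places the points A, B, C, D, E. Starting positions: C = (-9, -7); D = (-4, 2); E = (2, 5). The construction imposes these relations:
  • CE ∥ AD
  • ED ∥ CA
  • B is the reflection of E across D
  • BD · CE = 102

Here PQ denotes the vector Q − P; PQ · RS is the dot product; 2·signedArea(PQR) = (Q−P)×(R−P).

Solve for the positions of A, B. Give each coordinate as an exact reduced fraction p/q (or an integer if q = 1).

1. A_x = -15  [CE ∥ AD ∩ ED ∥ CA]
2. A_y = -10  [CE ∥ AD ∩ ED ∥ CA]
   → A = (-15, -10)
3. B_x = -10  [B is the reflection of E across D]
4. B_y = -1  [B is the reflection of E across D]
   → B = (-10, -1)

A = (-15, -10)
B = (-10, -1)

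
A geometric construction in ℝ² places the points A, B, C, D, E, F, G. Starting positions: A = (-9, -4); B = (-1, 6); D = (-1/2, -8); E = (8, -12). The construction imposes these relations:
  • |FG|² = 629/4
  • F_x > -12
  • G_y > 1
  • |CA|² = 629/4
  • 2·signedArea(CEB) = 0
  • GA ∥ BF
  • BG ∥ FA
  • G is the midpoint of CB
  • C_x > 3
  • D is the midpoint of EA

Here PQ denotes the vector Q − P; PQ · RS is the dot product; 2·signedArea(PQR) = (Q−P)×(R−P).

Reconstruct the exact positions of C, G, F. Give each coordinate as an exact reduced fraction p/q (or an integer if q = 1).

C = (7/2, -3)
F = (-45/4, 1/2)
G = (5/4, 3/2)

1. C_x = 7/2  [line -18·x + -9·y + 36 = 0 ∩ |CA|² = 629/4]
2. C_y = -3  [line -18·x + -9·y + 36 = 0 ∩ |CA|² = 629/4]
   → C = (7/2, -3)
3. G_x = 5/4  [G is the midpoint of CB]
4. G_y = 3/2  [G is the midpoint of CB]
   → G = (5/4, 3/2)
5. F_x = -45/4  [BG ∥ FA ∩ GA ∥ BF]
6. F_y = 1/2  [BG ∥ FA ∩ GA ∥ BF]
   → F = (-45/4, 1/2)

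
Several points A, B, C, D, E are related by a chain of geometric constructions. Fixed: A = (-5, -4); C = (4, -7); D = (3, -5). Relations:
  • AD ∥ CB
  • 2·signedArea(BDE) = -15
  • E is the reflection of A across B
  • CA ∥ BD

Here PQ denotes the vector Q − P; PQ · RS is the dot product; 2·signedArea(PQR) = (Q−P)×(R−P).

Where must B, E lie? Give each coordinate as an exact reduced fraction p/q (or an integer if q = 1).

B = (12, -8)
E = (29, -12)

1. B_x = 12  [CA ∥ BD ∩ AD ∥ CB]
2. B_y = -8  [CA ∥ BD ∩ AD ∥ CB]
   → B = (12, -8)
3. E_x = 29  [E is the reflection of A across B]
4. E_y = -12  [E is the reflection of A across B]
   → E = (29, -12)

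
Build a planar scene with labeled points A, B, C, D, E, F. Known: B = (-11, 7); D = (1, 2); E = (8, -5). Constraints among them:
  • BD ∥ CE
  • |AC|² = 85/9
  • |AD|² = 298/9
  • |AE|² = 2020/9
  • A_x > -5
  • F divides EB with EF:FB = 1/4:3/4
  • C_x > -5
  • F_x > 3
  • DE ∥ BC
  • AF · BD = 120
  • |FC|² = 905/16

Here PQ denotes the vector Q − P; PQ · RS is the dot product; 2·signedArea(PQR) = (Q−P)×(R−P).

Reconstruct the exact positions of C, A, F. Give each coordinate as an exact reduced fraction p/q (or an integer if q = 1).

1. C_x = -4  [BD ∥ CE ∩ DE ∥ BC]
2. C_y = 0  [BD ∥ CE ∩ DE ∥ BC]
   → C = (-4, 0)
3. F_x = 13/4  [F divides EB with EF:FB = 1/4:3/4]
4. F_y = -2  [F divides EB with EF:FB = 1/4:3/4]
   → F = (13/4, -2)
5. A_x = -14/3  [line -12·x + 5·y + -71 = 0 ∩ |AC|² = 85/9]
6. A_y = 3  [line -12·x + 5·y + -71 = 0 ∩ |AC|² = 85/9]
   → A = (-14/3, 3)

A = (-14/3, 3)
C = (-4, 0)
F = (13/4, -2)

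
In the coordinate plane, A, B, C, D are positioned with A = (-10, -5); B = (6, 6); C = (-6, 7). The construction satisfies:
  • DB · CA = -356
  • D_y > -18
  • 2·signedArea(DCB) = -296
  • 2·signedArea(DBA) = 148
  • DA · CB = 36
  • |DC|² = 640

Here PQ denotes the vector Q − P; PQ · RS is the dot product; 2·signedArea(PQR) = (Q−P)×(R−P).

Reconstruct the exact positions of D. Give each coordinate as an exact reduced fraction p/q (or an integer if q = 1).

1. D_x = -14  [2·signedArea(DCB) = -296 ∩ 2·signedArea(DBA) = 148]
2. D_y = -17  [2·signedArea(DCB) = -296 ∩ 2·signedArea(DBA) = 148]
   → D = (-14, -17)

D = (-14, -17)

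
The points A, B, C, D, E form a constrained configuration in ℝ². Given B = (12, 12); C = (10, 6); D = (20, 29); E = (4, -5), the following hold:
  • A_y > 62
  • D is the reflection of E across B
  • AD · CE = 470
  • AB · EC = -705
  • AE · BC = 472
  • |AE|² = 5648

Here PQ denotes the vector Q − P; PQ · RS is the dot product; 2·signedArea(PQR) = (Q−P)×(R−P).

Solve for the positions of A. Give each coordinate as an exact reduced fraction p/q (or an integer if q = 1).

1. A_x = 36  [AB · EC = -705 ∩ AE · BC = 472]
2. A_y = 63  [AB · EC = -705 ∩ AE · BC = 472]
   → A = (36, 63)

A = (36, 63)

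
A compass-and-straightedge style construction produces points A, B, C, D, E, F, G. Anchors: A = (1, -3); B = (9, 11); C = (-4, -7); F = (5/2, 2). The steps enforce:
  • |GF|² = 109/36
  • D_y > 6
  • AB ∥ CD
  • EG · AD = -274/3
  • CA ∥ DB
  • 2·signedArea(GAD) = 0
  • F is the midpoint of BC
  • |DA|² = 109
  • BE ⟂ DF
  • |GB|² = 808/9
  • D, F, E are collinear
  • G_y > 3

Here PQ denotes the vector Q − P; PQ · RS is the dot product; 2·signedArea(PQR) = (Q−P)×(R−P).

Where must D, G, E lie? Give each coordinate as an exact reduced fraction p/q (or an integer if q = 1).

1. D_x = 4  [CA ∥ DB ∩ AB ∥ CD]
2. D_y = 7  [CA ∥ DB ∩ AB ∥ CD]
   → D = (4, 7)
3. G_x = 3  [line -10·x + 3·y + 19 = 0 ∩ |GF|² = 109/36]
4. G_y = 11/3  [line -10·x + 3·y + 19 = 0 ∩ |GF|² = 109/36]
   → G = (3, 11/3)
5. E_x = 601/109  [D, F, E are collinear ∩ BE ⟂ DF]
6. E_y = 1313/109  [D, F, E are collinear ∩ BE ⟂ DF]
   → E = (601/109, 1313/109)

D = (4, 7)
E = (601/109, 1313/109)
G = (3, 11/3)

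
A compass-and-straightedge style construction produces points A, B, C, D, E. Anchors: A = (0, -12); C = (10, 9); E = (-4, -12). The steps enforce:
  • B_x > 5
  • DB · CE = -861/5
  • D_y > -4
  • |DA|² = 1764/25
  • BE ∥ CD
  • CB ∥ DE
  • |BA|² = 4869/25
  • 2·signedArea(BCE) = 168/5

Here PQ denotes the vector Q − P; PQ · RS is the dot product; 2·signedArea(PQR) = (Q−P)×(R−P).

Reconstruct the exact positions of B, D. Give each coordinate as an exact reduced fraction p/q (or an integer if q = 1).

B = (6, 3/5)
D = (0, -18/5)

1. B_x = 6  [line 21·x + -14·y + -588/5 = 0 ∩ |BA|² = 4869/25]
2. B_y = 3/5  [line 21·x + -14·y + -588/5 = 0 ∩ |BA|² = 4869/25]
   → B = (6, 3/5)
3. D_x = 0  [CB ∥ DE ∩ BE ∥ CD]
4. D_y = -18/5  [CB ∥ DE ∩ BE ∥ CD]
   → D = (0, -18/5)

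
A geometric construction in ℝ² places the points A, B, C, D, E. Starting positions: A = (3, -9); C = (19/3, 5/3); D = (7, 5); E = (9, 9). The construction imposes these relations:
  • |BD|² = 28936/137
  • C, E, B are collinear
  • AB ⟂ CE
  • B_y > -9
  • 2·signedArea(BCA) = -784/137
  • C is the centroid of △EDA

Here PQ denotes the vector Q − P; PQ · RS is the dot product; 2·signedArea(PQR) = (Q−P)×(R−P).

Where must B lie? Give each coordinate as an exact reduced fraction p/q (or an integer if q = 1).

1. B_x = 345/137  [C, E, B are collinear ∩ AB ⟂ CE]
2. B_y = -1209/137  [C, E, B are collinear ∩ AB ⟂ CE]
   → B = (345/137, -1209/137)

B = (345/137, -1209/137)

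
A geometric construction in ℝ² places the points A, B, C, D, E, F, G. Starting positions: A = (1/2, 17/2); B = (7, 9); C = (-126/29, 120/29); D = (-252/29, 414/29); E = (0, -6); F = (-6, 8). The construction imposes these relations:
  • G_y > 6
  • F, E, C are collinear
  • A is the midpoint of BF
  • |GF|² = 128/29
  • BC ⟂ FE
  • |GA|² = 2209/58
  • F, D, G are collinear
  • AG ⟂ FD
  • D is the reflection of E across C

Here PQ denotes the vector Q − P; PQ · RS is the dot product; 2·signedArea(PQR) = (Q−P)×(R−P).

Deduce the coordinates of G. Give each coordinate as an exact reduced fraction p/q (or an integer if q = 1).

1. G_x = -150/29  [F, D, G are collinear ∩ AG ⟂ FD]
2. G_y = 176/29  [F, D, G are collinear ∩ AG ⟂ FD]
   → G = (-150/29, 176/29)

G = (-150/29, 176/29)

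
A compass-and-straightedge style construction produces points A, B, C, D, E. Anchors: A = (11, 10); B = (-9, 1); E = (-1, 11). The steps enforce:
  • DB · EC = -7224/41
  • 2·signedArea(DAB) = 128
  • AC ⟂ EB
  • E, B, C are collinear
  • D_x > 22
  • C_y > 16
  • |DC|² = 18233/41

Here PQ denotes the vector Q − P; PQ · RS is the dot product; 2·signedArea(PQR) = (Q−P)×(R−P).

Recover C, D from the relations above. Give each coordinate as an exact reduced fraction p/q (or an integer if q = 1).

C = (131/41, 666/41)
D = (23, 9)

1. C_x = 131/41  [E, B, C are collinear ∩ AC ⟂ EB]
2. C_y = 666/41  [E, B, C are collinear ∩ AC ⟂ EB]
   → C = (131/41, 666/41)
3. D_x = 23  [2·signedArea(DAB) = 128 ∩ DB · EC = -7224/41]
4. D_y = 9  [2·signedArea(DAB) = 128 ∩ DB · EC = -7224/41]
   → D = (23, 9)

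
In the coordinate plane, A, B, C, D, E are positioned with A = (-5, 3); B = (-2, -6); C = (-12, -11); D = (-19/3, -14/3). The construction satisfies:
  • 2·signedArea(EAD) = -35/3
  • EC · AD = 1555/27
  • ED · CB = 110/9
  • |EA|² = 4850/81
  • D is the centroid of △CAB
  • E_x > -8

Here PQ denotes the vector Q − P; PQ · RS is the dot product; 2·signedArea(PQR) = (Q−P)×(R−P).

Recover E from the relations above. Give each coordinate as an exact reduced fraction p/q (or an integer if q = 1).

1. E_x = -70/9  [2·signedArea(EAD) = -35/3 ∩ ED · CB = 110/9]
2. E_y = -38/9  [2·signedArea(EAD) = -35/3 ∩ ED · CB = 110/9]
   → E = (-70/9, -38/9)

E = (-70/9, -38/9)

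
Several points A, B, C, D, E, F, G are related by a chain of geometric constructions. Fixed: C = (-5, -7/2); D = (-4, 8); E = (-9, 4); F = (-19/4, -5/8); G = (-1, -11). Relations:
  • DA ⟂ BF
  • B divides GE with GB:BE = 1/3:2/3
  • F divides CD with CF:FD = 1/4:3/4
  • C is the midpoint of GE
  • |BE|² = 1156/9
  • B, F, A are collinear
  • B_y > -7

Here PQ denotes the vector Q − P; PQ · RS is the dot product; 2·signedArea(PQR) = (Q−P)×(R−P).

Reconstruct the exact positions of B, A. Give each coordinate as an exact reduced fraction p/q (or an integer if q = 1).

1. B_x = -11/3  [B divides GE with GB:BE = 1/3:2/3]
2. B_y = -6  [B divides GE with GB:BE = 1/3:2/3]
   → B = (-11/3, -6)
3. A_x = -110677/17317  [B, F, A are collinear ∩ DA ⟂ BF]
4. A_y = 130190/17317  [B, F, A are collinear ∩ DA ⟂ BF]
   → A = (-110677/17317, 130190/17317)

A = (-110677/17317, 130190/17317)
B = (-11/3, -6)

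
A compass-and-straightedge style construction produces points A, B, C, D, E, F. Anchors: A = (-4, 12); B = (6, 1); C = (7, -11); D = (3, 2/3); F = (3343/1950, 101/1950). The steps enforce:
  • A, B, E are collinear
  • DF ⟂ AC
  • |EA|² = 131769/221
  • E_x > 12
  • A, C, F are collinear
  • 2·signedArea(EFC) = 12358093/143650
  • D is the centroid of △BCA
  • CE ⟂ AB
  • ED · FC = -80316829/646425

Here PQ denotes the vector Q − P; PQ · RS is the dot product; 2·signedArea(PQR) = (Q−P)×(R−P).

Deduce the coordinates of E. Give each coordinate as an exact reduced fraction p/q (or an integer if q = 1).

1. E_x = 2746/221  [A, B, E are collinear ∩ CE ⟂ AB]
2. E_y = -1341/221  [A, B, E are collinear ∩ CE ⟂ AB]
   → E = (2746/221, -1341/221)

E = (2746/221, -1341/221)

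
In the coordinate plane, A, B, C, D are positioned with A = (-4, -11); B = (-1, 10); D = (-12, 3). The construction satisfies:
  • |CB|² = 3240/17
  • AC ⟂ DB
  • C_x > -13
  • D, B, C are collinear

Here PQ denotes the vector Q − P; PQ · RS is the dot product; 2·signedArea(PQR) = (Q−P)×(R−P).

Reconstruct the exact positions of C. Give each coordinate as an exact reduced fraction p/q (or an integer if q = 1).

1. C_x = -215/17  [D, B, C are collinear ∩ AC ⟂ DB]
2. C_y = 44/17  [D, B, C are collinear ∩ AC ⟂ DB]
   → C = (-215/17, 44/17)

C = (-215/17, 44/17)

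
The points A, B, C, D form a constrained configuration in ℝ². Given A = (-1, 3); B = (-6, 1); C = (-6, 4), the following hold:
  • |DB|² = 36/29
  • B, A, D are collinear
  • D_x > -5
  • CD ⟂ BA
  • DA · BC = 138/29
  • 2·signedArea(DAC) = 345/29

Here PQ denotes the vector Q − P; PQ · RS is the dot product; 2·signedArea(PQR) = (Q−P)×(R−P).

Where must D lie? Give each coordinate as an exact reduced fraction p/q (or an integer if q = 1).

D = (-144/29, 41/29)

1. D_x = -144/29  [B, A, D are collinear ∩ CD ⟂ BA]
2. D_y = 41/29  [B, A, D are collinear ∩ CD ⟂ BA]
   → D = (-144/29, 41/29)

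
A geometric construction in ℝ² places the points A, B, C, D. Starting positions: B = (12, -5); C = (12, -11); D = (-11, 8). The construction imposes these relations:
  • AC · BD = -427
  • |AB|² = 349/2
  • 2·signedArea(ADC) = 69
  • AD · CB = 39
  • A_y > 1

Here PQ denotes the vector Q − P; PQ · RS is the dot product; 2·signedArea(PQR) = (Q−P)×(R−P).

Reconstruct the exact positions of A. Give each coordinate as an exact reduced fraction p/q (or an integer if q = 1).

A = (1/2, 3/2)

1. A_x = 1/2  [AC · BD = -427 ∩ AD · CB = 39]
2. A_y = 3/2  [AC · BD = -427 ∩ AD · CB = 39]
   → A = (1/2, 3/2)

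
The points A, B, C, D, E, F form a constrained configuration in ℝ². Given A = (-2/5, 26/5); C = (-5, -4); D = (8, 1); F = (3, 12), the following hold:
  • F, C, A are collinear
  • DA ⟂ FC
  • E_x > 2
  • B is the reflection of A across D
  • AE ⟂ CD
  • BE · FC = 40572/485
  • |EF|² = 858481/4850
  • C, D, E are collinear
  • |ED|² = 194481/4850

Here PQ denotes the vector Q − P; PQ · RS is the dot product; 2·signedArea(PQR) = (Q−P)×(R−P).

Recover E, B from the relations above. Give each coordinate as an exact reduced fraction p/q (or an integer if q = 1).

B = (82/5, -16/5)
E = (2027/970, -247/194)

1. E_x = 2027/970  [C, D, E are collinear ∩ AE ⟂ CD]
2. E_y = -247/194  [C, D, E are collinear ∩ AE ⟂ CD]
   → E = (2027/970, -247/194)
3. B_x = 82/5  [B is the reflection of A across D]
4. B_y = -16/5  [B is the reflection of A across D]
   → B = (82/5, -16/5)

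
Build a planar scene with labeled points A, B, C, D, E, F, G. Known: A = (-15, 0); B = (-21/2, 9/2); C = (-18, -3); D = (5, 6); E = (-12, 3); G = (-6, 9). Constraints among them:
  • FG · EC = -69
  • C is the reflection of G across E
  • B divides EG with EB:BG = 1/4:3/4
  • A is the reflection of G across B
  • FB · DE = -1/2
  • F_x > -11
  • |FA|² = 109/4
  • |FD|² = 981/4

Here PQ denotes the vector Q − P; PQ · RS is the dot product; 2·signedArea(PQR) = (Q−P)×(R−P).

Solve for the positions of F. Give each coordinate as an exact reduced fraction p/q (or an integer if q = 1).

1. F_x = -10  [FB · DE = -1/2 ∩ FG · EC = -69]
2. F_y = 3/2  [FB · DE = -1/2 ∩ FG · EC = -69]
   → F = (-10, 3/2)

F = (-10, 3/2)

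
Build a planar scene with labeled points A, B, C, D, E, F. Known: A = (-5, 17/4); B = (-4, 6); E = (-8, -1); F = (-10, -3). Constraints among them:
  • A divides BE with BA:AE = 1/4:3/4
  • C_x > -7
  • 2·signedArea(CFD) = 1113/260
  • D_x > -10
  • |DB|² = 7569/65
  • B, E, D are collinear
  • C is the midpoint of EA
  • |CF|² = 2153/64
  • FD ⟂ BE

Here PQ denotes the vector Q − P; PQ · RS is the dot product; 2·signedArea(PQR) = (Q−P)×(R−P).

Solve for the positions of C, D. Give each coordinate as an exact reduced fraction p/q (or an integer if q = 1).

1. C_x = -13/2  [C is the midpoint of EA]
2. C_y = 13/8  [C is the midpoint of EA]
   → C = (-13/2, 13/8)
3. D_x = -608/65  [B, E, D are collinear ∩ FD ⟂ BE]
4. D_y = -219/65  [B, E, D are collinear ∩ FD ⟂ BE]
   → D = (-608/65, -219/65)

C = (-13/2, 13/8)
D = (-608/65, -219/65)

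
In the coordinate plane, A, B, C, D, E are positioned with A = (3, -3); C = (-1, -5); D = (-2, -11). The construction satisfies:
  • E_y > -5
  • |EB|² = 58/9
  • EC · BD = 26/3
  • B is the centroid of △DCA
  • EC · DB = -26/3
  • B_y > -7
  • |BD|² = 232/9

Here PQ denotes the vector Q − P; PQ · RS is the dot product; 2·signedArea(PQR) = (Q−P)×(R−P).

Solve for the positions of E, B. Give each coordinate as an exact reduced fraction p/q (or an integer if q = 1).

1. B_x = 0  [B is the centroid of △DCA]
2. B_y = -19/3  [B is the centroid of △DCA]
   → B = (0, -19/3)
3. E_x = 1  [line -2·x + -14/3·y + -50/3 = 0 ∩ |EB|² = 58/9]
4. E_y = -4  [line -2·x + -14/3·y + -50/3 = 0 ∩ |EB|² = 58/9]
   → E = (1, -4)

B = (0, -19/3)
E = (1, -4)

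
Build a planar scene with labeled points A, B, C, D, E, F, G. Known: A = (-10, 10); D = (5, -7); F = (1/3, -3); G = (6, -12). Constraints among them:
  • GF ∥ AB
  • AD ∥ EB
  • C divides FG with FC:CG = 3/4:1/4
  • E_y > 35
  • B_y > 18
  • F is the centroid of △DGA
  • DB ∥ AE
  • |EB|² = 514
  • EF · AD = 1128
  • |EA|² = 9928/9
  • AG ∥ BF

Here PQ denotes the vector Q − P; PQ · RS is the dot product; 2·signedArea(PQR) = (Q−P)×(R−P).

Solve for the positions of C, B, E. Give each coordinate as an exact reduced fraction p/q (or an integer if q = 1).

B = (-47/3, 19)
C = (55/12, -39/4)
E = (-92/3, 36)

1. C_x = 55/12  [C divides FG with FC:CG = 3/4:1/4]
2. C_y = -39/4  [C divides FG with FC:CG = 3/4:1/4]
   → C = (55/12, -39/4)
3. B_x = -47/3  [AG ∥ BF ∩ GF ∥ AB]
4. B_y = 19  [AG ∥ BF ∩ GF ∥ AB]
   → B = (-47/3, 19)
5. E_x = -92/3  [AD ∥ EB ∩ DB ∥ AE]
6. E_y = 36  [AD ∥ EB ∩ DB ∥ AE]
   → E = (-92/3, 36)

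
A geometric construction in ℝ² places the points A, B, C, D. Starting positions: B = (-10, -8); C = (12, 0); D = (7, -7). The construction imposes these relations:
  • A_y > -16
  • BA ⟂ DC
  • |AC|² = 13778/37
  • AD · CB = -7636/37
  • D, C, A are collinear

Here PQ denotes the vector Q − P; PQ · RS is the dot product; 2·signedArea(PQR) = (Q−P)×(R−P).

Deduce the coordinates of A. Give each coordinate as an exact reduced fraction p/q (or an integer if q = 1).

A = (29/37, -581/37)

1. A_x = 29/37  [D, C, A are collinear ∩ BA ⟂ DC]
2. A_y = -581/37  [D, C, A are collinear ∩ BA ⟂ DC]
   → A = (29/37, -581/37)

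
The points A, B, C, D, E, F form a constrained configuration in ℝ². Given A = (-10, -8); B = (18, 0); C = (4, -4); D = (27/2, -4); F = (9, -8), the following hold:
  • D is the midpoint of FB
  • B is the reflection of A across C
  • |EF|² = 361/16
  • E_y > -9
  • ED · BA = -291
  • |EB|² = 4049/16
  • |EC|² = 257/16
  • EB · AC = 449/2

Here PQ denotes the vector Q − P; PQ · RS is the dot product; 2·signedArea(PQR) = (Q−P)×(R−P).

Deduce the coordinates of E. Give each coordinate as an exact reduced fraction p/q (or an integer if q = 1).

E = (17/4, -8)

1. E_x = 17/4  [line 28·x + 8·y + -55 = 0 ∩ |EF|² = 361/16]
2. E_y = -8  [line 28·x + 8·y + -55 = 0 ∩ |EF|² = 361/16]
   → E = (17/4, -8)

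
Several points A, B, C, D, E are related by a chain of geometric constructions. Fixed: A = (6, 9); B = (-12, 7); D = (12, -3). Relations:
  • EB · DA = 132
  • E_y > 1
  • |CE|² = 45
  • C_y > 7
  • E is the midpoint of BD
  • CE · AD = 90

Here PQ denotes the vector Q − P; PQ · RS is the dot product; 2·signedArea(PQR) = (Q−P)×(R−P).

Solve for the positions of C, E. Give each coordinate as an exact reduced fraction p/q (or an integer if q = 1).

C = (-3, 8)
E = (0, 2)

1. E_x = 0  [E is the midpoint of BD]
2. E_y = 2  [E is the midpoint of BD]
   → E = (0, 2)
3. C_x = -3  [line -6·x + 12·y + -114 = 0 ∩ |CE|² = 45]
4. C_y = 8  [line -6·x + 12·y + -114 = 0 ∩ |CE|² = 45]
   → C = (-3, 8)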